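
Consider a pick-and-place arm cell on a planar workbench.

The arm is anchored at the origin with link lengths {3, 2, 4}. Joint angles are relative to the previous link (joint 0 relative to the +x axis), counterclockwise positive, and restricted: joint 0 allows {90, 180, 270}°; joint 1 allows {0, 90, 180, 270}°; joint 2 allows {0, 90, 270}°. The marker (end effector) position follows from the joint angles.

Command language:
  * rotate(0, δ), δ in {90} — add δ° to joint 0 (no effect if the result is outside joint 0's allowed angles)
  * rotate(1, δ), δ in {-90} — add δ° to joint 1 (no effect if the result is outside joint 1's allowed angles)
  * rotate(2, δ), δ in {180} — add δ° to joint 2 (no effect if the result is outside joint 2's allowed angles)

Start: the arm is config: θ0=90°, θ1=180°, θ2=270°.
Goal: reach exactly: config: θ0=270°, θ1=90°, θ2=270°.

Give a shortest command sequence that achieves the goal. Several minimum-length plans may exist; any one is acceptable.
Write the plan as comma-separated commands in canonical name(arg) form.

rotate(0, 90), rotate(0, 90), rotate(1, -90)

from: config: θ0=90°, θ1=180°, θ2=270°
[1] after rotate(0, 90): config: θ0=180°, θ1=180°, θ2=270°
[2] after rotate(0, 90): config: θ0=270°, θ1=180°, θ2=270°
[3] after rotate(1, -90): config: θ0=270°, θ1=90°, θ2=270°
minimal: 3 command(s), checked below 3.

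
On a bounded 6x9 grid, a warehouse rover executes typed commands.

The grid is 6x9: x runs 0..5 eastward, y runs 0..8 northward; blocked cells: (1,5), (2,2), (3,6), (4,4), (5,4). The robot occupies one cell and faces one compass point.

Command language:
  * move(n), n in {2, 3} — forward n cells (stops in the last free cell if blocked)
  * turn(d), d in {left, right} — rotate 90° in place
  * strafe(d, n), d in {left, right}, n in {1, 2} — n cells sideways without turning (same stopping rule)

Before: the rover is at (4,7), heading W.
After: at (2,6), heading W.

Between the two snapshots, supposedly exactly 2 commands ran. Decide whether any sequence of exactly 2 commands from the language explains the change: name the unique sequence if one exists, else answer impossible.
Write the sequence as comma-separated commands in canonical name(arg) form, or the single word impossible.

key: still facing W at the end — nothing in the sequence rotates
begin: at (4,7), heading W
step 1 (move(2)): at (2,7), heading W
step 2 (strafe(left, 1)): at (2,6), heading W
no other 2-command option fits: unique.

move(2), strafe(left, 1)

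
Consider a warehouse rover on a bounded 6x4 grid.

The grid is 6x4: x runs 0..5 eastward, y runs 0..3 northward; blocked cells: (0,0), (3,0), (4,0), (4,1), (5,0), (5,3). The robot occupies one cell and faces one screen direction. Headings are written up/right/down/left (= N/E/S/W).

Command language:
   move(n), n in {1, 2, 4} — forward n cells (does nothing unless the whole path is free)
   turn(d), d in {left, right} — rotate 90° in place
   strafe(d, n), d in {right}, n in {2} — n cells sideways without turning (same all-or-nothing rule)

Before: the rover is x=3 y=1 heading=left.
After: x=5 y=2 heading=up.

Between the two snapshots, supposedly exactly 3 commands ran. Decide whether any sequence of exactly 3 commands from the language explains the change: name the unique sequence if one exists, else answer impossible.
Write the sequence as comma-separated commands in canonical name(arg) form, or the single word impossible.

turn(right), move(1), strafe(right, 2)

key: cell and facing (now N) both changed — the 3 commands mix motion and turning
initial: x=3 y=1 heading=left
step 1 (turn(right)): x=3 y=1 heading=up
step 2 (move(1)): x=3 y=2 heading=up
step 3 (strafe(right, 2)): x=5 y=2 heading=up
uniquely the one of 216 3-step routes that fits.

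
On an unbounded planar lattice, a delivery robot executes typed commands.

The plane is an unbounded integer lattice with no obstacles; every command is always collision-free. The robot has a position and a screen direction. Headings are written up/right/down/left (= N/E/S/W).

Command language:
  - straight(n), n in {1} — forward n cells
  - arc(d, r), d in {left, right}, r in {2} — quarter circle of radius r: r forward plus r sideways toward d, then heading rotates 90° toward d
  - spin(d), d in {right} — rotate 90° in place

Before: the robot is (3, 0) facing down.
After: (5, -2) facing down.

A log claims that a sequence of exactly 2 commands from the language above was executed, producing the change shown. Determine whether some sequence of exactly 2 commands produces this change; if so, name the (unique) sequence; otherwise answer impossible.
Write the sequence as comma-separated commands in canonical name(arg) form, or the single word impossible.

arc(left, 2), spin(right)

key: still facing S at the end — net rotation zero over 2 steps
start: (3, 0) facing down
t=1 arc(left, 2) ⇒ (5, -2) facing right
t=2 spin(right) ⇒ (5, -2) facing down
uniquely the one of 16 2-step routes that fits.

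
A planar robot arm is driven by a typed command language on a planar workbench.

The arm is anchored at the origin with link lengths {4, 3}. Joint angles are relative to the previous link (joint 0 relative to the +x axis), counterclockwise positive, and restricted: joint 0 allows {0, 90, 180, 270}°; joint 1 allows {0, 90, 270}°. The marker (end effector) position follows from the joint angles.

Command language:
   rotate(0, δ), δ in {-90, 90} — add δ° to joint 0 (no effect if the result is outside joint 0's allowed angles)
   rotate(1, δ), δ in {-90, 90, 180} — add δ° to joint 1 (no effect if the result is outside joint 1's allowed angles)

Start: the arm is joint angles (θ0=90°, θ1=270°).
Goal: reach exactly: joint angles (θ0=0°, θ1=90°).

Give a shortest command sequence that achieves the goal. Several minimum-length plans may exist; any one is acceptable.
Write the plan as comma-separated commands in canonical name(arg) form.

from: joint angles (θ0=90°, θ1=270°)
1. rotate(1, 180) → joint angles (θ0=90°, θ1=90°)
2. rotate(0, -90) → joint angles (θ0=0°, θ1=90°)
shorter routes all fall short; 2 is best.

rotate(1, 180), rotate(0, -90)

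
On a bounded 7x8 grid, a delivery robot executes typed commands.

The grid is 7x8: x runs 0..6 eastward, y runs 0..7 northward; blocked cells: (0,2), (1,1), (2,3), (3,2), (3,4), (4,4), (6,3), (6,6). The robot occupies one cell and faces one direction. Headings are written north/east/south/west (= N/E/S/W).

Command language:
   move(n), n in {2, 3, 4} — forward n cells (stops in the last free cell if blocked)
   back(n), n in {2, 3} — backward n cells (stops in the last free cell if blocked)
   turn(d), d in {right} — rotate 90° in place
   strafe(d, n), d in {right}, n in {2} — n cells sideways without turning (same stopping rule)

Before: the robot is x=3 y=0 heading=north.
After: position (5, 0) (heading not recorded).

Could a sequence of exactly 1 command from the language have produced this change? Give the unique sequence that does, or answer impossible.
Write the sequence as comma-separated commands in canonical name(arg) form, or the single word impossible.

strafe(right, 2)

start: x=3 y=0 heading=north
[1] after strafe(right, 2): x=5 y=0 heading=north
no other 1-command option fits: unique.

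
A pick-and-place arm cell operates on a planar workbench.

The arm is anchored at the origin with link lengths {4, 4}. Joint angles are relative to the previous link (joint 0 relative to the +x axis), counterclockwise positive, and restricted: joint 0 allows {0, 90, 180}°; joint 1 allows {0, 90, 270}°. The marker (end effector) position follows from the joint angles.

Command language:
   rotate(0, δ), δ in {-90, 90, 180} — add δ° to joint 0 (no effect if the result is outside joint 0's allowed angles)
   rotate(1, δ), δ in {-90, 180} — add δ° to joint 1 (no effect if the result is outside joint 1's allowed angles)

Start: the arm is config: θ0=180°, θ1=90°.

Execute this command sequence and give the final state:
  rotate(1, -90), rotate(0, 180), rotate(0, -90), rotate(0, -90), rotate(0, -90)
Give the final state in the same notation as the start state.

begin: config: θ0=180°, θ1=90°
[1] after rotate(1, -90): config: θ0=180°, θ1=0°
[2] after rotate(0, 180): config: θ0=0°, θ1=0°
[3] after rotate(0, -90): config: θ0=0°, θ1=0°
[4] after rotate(0, -90): config: θ0=0°, θ1=0°
[5] after rotate(0, -90): config: θ0=0°, θ1=0°

config: θ0=0°, θ1=0°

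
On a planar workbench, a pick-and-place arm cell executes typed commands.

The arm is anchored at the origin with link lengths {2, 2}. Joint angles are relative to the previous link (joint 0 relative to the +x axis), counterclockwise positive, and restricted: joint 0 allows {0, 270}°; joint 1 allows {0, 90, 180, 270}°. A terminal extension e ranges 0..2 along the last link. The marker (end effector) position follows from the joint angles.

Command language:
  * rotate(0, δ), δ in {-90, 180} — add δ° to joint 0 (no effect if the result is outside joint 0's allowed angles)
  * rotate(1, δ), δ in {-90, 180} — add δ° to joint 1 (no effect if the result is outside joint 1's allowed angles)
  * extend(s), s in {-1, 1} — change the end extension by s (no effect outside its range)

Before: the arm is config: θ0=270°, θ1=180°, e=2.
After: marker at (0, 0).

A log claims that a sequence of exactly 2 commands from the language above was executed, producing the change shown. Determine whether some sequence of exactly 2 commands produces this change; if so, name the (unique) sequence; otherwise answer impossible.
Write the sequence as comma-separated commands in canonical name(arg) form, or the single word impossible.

t0: config: θ0=270°, θ1=180°, e=2
[1] after extend(-1): config: θ0=270°, θ1=180°, e=1
[2] after extend(-1): config: θ0=270°, θ1=180°, e=0
no other 2-command option fits: unique.

extend(-1), extend(-1)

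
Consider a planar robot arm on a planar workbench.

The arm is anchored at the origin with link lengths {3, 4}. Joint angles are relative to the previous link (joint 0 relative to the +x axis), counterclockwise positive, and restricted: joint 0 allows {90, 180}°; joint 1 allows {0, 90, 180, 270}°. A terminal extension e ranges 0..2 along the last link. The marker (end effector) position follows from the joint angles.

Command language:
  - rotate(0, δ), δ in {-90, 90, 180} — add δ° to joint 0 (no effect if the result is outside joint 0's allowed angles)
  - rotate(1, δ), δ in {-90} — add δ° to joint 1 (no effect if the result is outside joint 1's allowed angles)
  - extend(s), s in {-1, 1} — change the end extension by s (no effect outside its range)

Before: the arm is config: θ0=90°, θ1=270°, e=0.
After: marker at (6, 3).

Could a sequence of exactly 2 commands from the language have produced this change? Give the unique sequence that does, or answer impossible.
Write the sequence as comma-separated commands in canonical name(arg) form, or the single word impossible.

begin: config: θ0=90°, θ1=270°, e=0
t=1 extend(1) ⇒ config: θ0=90°, θ1=270°, e=1
t=2 extend(1) ⇒ config: θ0=90°, θ1=270°, e=2
no rival 2-sequence matches.

extend(1), extend(1)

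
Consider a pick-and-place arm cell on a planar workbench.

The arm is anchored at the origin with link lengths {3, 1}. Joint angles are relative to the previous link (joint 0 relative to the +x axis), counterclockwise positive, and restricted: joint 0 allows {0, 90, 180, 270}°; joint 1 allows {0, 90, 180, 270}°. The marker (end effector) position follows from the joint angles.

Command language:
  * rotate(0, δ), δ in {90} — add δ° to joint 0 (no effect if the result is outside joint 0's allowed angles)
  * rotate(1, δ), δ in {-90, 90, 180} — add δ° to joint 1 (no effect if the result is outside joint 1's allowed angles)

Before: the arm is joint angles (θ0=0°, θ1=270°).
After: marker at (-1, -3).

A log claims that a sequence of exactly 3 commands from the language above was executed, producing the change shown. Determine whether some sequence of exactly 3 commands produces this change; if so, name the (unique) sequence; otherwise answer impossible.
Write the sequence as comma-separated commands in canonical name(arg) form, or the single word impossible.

rotate(0, 90), rotate(0, 90), rotate(0, 90)

begin: joint angles (θ0=0°, θ1=270°)
[1] after rotate(0, 90): joint angles (θ0=90°, θ1=270°)
[2] after rotate(0, 90): joint angles (θ0=180°, θ1=270°)
[3] after rotate(0, 90): joint angles (θ0=270°, θ1=270°)
no other 3-command option fits: unique.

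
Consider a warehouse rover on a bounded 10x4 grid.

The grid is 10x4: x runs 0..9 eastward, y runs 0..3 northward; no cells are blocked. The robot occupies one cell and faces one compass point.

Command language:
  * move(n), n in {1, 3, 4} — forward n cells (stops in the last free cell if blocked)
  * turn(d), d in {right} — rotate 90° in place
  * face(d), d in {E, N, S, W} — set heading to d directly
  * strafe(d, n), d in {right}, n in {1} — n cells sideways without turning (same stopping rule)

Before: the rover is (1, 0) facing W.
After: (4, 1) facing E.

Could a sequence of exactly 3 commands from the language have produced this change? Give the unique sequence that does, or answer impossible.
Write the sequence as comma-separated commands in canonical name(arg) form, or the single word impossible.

strafe(right, 1), face(E), move(3)

key: order matters: swapping strafe(right, 1) and move(3) lands elsewhere
begin: (1, 0) facing W
[1] after strafe(right, 1): (1, 1) facing W
[2] after face(E): (1, 1) facing E
[3] after move(3): (4, 1) facing E
all 729 alternatives checked — unique.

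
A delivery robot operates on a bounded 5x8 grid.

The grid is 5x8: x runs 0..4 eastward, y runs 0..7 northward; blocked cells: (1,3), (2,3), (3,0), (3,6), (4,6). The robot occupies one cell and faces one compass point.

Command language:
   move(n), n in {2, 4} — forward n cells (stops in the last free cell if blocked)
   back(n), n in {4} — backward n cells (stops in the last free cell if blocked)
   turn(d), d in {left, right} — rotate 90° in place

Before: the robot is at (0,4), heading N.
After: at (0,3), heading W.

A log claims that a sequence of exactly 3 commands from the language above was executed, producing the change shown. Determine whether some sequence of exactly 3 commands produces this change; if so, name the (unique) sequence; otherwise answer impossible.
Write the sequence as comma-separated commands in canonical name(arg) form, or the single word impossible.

key: move(4) runs into the grid edge before its full distance
begin: at (0,4), heading N
t=1 move(4) ⇒ at (0,7), heading N
t=2 back(4) ⇒ at (0,3), heading N
t=3 turn(left) ⇒ at (0,3), heading W
uniquely the one of 125 3-step routes that fits.

move(4), back(4), turn(left)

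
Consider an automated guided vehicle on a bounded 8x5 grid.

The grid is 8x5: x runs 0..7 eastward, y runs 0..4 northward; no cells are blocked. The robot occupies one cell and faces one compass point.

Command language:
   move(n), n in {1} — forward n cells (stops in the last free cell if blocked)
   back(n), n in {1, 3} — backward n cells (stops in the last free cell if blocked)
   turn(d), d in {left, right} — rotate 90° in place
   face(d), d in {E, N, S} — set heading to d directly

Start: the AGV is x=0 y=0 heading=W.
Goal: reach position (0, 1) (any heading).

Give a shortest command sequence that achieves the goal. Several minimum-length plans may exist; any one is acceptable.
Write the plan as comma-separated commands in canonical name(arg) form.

from: x=0 y=0 heading=W
t=1 turn(left) ⇒ x=0 y=0 heading=S
t=2 back(1) ⇒ x=0 y=1 heading=S
no 1-step plan works, so 2 is optimal.

turn(left), back(1)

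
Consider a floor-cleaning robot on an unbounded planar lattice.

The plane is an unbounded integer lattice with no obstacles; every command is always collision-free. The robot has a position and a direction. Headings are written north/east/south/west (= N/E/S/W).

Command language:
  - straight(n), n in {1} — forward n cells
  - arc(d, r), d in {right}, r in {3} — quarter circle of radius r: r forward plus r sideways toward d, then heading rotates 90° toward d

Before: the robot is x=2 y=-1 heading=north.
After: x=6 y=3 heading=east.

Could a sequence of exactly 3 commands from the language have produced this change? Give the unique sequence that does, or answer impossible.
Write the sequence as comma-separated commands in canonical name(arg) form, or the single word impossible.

key: cell and facing (now E) both changed — the 3 commands mix motion and turning
begin: x=2 y=-1 heading=north
step 1 (straight(1)): x=2 y=0 heading=north
step 2 (arc(right, 3)): x=5 y=3 heading=east
step 3 (straight(1)): x=6 y=3 heading=east
no rival 3-sequence matches.

straight(1), arc(right, 3), straight(1)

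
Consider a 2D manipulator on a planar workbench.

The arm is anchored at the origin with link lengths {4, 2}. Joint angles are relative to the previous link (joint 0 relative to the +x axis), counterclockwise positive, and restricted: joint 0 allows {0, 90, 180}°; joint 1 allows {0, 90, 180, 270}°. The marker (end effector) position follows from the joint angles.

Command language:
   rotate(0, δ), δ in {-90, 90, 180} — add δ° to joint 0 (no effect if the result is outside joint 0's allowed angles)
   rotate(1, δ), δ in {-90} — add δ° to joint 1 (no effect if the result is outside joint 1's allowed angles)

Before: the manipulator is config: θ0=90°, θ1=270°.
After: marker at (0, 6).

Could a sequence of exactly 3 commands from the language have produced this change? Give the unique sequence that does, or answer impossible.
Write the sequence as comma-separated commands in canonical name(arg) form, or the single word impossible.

rotate(1, -90), rotate(1, -90), rotate(1, -90)

initial: config: θ0=90°, θ1=270°
1. rotate(1, -90) → config: θ0=90°, θ1=180°
2. rotate(1, -90) → config: θ0=90°, θ1=90°
3. rotate(1, -90) → config: θ0=90°, θ1=0°
all 64 alternatives checked — unique.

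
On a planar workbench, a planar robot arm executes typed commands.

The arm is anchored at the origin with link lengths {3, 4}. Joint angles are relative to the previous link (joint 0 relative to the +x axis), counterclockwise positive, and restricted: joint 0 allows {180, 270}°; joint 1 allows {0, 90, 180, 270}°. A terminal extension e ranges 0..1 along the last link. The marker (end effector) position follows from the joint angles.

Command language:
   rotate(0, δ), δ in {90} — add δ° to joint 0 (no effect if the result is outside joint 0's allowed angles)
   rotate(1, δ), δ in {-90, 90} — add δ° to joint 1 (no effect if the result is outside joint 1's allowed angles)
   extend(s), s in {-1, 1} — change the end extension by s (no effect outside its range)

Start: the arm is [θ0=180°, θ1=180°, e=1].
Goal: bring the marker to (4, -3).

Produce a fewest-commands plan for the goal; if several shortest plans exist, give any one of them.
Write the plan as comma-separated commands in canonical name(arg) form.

t0: [θ0=180°, θ1=180°, e=1]
t=1 rotate(0, 90) ⇒ [θ0=270°, θ1=180°, e=1]
t=2 rotate(1, -90) ⇒ [θ0=270°, θ1=90°, e=1]
t=3 extend(-1) ⇒ [θ0=270°, θ1=90°, e=0]
nothing shorter than 3 reaches the goal.

rotate(0, 90), rotate(1, -90), extend(-1)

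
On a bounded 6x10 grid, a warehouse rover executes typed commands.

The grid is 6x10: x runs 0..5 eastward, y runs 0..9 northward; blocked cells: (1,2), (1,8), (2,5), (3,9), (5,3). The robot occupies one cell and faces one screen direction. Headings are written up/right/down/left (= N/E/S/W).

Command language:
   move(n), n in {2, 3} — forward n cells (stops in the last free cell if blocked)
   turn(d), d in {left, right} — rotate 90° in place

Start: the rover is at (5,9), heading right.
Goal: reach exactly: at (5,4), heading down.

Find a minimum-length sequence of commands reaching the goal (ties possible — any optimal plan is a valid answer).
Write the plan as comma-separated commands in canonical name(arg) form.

start: at (5,9), heading right
1. turn(right) → at (5,9), heading down
2. move(2) → at (5,7), heading down
3. move(3) → at (5,4), heading down
minimal: 3 command(s), checked below 3.

turn(right), move(2), move(3)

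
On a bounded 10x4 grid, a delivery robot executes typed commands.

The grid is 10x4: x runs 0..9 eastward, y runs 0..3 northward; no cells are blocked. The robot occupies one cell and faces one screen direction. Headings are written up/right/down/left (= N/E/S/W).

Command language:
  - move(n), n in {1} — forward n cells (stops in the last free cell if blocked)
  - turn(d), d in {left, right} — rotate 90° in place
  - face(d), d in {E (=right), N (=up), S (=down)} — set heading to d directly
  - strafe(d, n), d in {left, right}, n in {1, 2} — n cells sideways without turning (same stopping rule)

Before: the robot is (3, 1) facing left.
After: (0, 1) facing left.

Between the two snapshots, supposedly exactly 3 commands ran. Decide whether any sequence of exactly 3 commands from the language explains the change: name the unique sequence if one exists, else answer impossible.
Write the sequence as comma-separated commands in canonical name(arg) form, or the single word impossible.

move(1), move(1), move(1)

key: still facing W at the end — nothing in the sequence rotates
initial: (3, 1) facing left
t=1 move(1) ⇒ (2, 1) facing left
t=2 move(1) ⇒ (1, 1) facing left
t=3 move(1) ⇒ (0, 1) facing left
no other 3-command option fits: unique.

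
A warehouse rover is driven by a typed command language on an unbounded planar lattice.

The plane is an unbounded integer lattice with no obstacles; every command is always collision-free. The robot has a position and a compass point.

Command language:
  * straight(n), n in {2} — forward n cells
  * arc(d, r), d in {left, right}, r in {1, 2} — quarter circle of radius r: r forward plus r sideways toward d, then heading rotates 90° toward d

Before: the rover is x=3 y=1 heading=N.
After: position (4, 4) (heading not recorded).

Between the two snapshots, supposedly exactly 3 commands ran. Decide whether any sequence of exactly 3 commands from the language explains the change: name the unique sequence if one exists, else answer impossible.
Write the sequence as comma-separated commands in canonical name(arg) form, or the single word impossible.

key: order matters: swapping arc(right, 1) and arc(left, 1) lands elsewhere
start: x=3 y=1 heading=N
t=1 arc(right, 1) ⇒ x=4 y=2 heading=E
t=2 arc(left, 1) ⇒ x=5 y=3 heading=N
t=3 arc(left, 1) ⇒ x=4 y=4 heading=W
uniquely the one of 125 3-step routes that fits.

arc(right, 1), arc(left, 1), arc(left, 1)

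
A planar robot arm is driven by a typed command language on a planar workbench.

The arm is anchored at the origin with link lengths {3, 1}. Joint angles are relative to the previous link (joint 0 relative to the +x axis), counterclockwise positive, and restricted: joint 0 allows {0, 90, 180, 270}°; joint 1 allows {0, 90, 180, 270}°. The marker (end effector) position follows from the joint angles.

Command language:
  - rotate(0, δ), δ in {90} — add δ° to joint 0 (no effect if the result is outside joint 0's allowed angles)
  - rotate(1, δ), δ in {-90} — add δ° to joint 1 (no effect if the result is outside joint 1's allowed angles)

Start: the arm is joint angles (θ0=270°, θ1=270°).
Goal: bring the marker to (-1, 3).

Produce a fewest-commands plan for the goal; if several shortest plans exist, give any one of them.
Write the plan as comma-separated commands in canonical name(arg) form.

from: joint angles (θ0=270°, θ1=270°)
1. rotate(0, 90) → joint angles (θ0=0°, θ1=270°)
2. rotate(0, 90) → joint angles (θ0=90°, θ1=270°)
3. rotate(1, -90) → joint angles (θ0=90°, θ1=180°)
4. rotate(1, -90) → joint angles (θ0=90°, θ1=90°)
no 3-step plan works, so 4 is optimal.

rotate(0, 90), rotate(0, 90), rotate(1, -90), rotate(1, -90)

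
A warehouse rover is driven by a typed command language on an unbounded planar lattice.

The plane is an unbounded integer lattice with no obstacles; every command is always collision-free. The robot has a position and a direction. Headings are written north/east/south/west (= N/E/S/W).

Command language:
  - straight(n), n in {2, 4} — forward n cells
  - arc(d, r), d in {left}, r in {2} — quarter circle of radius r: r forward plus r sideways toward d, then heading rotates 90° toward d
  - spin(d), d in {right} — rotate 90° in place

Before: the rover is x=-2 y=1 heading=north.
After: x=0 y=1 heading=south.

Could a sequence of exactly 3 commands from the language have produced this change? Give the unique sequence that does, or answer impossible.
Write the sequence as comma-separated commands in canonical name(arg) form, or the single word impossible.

spin(right), straight(2), spin(right)

key: cell and facing (now S) both changed — the 3 commands mix motion and turning
t0: x=-2 y=1 heading=north
1. spin(right) → x=-2 y=1 heading=east
2. straight(2) → x=0 y=1 heading=east
3. spin(right) → x=0 y=1 heading=south
all 64 alternatives checked — unique.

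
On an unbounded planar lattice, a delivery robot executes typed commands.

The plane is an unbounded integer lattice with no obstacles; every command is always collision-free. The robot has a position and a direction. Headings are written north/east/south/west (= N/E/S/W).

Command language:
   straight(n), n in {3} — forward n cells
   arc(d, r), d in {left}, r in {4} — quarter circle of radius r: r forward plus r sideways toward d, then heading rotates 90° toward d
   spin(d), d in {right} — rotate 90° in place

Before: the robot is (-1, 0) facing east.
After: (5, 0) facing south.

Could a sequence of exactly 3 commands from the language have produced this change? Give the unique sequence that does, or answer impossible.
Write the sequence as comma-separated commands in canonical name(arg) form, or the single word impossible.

straight(3), straight(3), spin(right)

key: cell and facing (now S) both changed — the 3 commands mix motion and turning
start: (-1, 0) facing east
step 1 (straight(3)): (2, 0) facing east
step 2 (straight(3)): (5, 0) facing east
step 3 (spin(right)): (5, 0) facing south
no rival 3-sequence matches.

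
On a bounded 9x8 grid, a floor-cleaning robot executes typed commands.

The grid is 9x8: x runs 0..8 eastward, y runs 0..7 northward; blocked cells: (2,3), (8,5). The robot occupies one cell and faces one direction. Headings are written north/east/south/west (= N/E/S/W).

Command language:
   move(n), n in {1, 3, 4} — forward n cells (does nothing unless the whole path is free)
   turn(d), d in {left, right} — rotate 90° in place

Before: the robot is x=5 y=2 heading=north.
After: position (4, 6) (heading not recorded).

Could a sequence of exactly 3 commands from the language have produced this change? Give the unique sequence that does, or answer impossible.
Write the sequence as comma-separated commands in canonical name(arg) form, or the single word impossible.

key: running move(1) before move(4) would end elsewhere — order is forced
t0: x=5 y=2 heading=north
step 1 (move(4)): x=5 y=6 heading=north
step 2 (turn(left)): x=5 y=6 heading=west
step 3 (move(1)): x=4 y=6 heading=west
all 125 alternatives checked — unique.

move(4), turn(left), move(1)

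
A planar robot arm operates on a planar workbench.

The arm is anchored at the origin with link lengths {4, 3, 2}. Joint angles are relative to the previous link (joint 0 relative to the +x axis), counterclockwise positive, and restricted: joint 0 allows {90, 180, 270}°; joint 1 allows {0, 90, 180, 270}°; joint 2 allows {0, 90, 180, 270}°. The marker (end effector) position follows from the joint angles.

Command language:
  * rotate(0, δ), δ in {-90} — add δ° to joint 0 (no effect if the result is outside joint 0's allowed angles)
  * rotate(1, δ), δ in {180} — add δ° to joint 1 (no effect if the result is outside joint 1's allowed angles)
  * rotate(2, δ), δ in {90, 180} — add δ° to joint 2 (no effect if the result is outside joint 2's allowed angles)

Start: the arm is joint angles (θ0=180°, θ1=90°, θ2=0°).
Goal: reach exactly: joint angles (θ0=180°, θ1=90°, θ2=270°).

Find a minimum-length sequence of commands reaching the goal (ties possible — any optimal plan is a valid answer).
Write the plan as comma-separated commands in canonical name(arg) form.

rotate(2, 180), rotate(2, 90)

initial: joint angles (θ0=180°, θ1=90°, θ2=0°)
t=1 rotate(2, 180) ⇒ joint angles (θ0=180°, θ1=90°, θ2=180°)
t=2 rotate(2, 90) ⇒ joint angles (θ0=180°, θ1=90°, θ2=270°)
no 1-step plan works, so 2 is optimal.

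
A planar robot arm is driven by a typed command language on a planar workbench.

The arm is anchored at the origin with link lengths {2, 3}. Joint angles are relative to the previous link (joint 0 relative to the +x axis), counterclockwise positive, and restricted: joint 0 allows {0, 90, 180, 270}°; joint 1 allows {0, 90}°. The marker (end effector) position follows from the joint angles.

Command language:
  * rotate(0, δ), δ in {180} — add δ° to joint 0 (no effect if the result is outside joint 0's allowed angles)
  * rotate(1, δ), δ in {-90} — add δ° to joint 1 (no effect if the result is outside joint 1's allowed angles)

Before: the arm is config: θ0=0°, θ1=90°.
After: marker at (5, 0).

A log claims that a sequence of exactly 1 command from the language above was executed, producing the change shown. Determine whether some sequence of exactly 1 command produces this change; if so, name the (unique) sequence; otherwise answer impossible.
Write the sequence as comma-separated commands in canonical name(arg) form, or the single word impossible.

rotate(1, -90)

begin: config: θ0=0°, θ1=90°
1. rotate(1, -90) → config: θ0=0°, θ1=0°
no rival 1-sequence matches.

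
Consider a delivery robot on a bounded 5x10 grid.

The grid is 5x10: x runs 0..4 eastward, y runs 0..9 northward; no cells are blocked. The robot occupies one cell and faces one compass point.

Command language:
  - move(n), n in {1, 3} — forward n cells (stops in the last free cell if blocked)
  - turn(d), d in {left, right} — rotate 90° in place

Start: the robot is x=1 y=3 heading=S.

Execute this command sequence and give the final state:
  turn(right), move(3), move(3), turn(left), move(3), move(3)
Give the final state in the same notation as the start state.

x=0 y=0 heading=S

start: x=1 y=3 heading=S
t=1 turn(right) ⇒ x=1 y=3 heading=W
t=2 move(3) ⇒ x=0 y=3 heading=W
t=3 move(3) ⇒ x=0 y=3 heading=W
t=4 turn(left) ⇒ x=0 y=3 heading=S
t=5 move(3) ⇒ x=0 y=0 heading=S
t=6 move(3) ⇒ x=0 y=0 heading=S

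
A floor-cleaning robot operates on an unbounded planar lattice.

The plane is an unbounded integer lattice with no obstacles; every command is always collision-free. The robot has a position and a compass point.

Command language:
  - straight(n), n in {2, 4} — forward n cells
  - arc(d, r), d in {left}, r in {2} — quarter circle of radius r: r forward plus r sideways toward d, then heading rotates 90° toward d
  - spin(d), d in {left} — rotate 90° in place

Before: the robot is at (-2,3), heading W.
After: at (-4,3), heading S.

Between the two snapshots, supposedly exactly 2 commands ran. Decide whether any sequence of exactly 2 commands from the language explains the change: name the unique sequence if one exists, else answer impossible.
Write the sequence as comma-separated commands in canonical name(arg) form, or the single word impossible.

straight(2), spin(left)

key: order matters: swapping straight(2) and spin(left) lands elsewhere
from: at (-2,3), heading W
step 1 (straight(2)): at (-4,3), heading W
step 2 (spin(left)): at (-4,3), heading S
no rival 2-sequence matches.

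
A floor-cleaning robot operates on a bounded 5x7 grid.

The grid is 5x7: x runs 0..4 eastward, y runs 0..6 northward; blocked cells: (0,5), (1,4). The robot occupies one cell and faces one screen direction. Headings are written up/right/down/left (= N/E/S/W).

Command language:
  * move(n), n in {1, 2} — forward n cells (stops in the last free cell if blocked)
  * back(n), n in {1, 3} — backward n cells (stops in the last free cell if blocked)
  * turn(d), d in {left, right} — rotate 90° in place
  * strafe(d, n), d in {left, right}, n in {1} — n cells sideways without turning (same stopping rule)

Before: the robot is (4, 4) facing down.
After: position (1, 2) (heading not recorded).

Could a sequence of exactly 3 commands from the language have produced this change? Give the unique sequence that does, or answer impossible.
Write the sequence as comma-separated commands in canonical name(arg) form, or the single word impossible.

move(2), turn(left), back(3)

key: running back(3) before move(2) would end elsewhere — order is forced
begin: (4, 4) facing down
t=1 move(2) ⇒ (4, 2) facing down
t=2 turn(left) ⇒ (4, 2) facing right
t=3 back(3) ⇒ (1, 2) facing right
uniquely the one of 512 3-step routes that fits.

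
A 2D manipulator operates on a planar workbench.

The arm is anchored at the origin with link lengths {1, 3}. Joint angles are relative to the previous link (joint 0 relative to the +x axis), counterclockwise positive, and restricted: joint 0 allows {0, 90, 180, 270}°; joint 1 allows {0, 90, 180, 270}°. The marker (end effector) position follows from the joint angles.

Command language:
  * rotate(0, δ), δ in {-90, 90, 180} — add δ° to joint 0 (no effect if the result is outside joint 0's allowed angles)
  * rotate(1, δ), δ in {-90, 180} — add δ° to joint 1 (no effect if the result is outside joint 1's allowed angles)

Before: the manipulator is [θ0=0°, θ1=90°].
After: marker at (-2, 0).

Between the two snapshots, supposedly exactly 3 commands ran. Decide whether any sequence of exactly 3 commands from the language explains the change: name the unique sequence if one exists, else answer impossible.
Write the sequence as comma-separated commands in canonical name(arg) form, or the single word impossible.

from: [θ0=0°, θ1=90°]
step 1 (rotate(1, -90)): [θ0=0°, θ1=0°]
step 2 (rotate(1, -90)): [θ0=0°, θ1=270°]
step 3 (rotate(1, -90)): [θ0=0°, θ1=180°]
no other 3-command option fits: unique.

rotate(1, -90), rotate(1, -90), rotate(1, -90)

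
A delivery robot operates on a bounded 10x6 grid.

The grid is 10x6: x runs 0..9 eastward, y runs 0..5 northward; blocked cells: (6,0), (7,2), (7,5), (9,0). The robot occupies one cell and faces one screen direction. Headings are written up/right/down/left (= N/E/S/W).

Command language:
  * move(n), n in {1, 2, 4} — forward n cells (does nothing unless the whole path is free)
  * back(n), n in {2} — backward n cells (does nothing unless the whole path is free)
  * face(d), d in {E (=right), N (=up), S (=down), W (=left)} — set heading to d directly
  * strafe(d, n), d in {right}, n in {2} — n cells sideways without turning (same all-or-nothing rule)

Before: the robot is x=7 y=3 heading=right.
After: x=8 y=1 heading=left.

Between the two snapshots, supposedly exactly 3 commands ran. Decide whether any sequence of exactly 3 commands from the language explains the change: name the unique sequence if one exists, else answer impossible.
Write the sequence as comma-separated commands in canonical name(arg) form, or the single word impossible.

key: order matters: swapping move(1) and face(W) lands elsewhere
t0: x=7 y=3 heading=right
[1] after move(1): x=8 y=3 heading=right
[2] after strafe(right, 2): x=8 y=1 heading=right
[3] after face(W): x=8 y=1 heading=left
no other 3-command option fits: unique.

move(1), strafe(right, 2), face(W)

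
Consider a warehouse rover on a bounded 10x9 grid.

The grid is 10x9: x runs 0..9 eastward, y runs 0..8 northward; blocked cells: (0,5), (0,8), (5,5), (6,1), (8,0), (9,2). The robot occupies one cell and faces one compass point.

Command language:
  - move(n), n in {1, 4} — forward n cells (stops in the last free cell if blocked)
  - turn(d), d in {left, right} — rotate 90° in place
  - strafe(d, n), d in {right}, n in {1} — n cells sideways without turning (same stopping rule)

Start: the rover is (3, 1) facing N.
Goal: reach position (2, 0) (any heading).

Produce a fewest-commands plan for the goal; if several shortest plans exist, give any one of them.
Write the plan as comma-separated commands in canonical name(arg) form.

initial: (3, 1) facing N
t=1 turn(right) ⇒ (3, 1) facing E
t=2 turn(right) ⇒ (3, 1) facing S
t=3 strafe(right, 1) ⇒ (2, 1) facing S
t=4 move(1) ⇒ (2, 0) facing S
nothing shorter than 4 reaches the goal.

turn(right), turn(right), strafe(right, 1), move(1)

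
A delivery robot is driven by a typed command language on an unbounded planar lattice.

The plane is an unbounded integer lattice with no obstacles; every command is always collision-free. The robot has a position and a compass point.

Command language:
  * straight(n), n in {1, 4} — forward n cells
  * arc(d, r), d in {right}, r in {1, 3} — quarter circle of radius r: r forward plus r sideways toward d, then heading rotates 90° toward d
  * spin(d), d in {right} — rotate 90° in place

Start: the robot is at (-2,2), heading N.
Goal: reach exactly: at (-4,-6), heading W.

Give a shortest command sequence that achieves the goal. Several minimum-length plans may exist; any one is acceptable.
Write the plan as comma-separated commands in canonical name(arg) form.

initial: at (-2,2), heading N
t=1 spin(right) ⇒ at (-2,2), heading E
t=2 arc(right, 1) ⇒ at (-1,1), heading S
t=3 straight(4) ⇒ at (-1,-3), heading S
t=4 arc(right, 3) ⇒ at (-4,-6), heading W
no 3-step plan works, so 4 is optimal.

spin(right), arc(right, 1), straight(4), arc(right, 3)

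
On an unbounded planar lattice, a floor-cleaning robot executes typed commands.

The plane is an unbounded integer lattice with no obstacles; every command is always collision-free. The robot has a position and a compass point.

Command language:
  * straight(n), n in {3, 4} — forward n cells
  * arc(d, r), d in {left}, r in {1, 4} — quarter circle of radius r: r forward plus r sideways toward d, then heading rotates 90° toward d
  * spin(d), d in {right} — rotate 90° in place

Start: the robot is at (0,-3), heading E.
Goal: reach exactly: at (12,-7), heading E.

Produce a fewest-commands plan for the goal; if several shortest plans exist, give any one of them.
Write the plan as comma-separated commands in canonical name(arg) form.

t0: at (0,-3), heading E
1. straight(4) → at (4,-3), heading E
2. straight(4) → at (8,-3), heading E
3. spin(right) → at (8,-3), heading S
4. arc(left, 4) → at (12,-7), heading E
shorter routes all fall short; 4 is best.

straight(4), straight(4), spin(right), arc(left, 4)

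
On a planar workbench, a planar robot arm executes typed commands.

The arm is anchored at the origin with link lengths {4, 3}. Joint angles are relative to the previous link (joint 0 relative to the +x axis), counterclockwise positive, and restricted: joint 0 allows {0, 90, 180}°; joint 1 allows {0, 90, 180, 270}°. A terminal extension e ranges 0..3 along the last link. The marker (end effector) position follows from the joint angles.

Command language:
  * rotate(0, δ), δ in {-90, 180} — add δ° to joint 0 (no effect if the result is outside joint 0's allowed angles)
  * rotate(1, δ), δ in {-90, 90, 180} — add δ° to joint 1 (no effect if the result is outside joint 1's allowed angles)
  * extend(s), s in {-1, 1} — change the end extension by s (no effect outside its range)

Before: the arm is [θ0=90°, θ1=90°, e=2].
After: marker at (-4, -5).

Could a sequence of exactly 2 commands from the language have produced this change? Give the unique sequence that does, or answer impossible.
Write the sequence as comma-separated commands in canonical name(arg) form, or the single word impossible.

key: running rotate(0, 180) before rotate(0, -90) would end elsewhere — order is forced
t0: [θ0=90°, θ1=90°, e=2]
t=1 rotate(0, -90) ⇒ [θ0=0°, θ1=90°, e=2]
t=2 rotate(0, 180) ⇒ [θ0=180°, θ1=90°, e=2]
no rival 2-sequence matches.

rotate(0, -90), rotate(0, 180)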